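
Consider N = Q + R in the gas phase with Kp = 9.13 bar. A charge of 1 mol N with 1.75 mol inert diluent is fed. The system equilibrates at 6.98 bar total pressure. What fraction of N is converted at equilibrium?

Take 1 mol N as basis and let X be its fractional conversion, so ξ = X.
Species balance: n_N = 1 − X; n_Q = X; n_R = X; n_I = 1.75 (inert).
Total moles n_T = 2.75 + X.
y_i = n_i/n_T, p_i = y_i·P. Kp = p_Q p_R / (p_N).
Equating to 9.13 bar and solving on 0 < X < 1: X = 0.847.

X = 0.847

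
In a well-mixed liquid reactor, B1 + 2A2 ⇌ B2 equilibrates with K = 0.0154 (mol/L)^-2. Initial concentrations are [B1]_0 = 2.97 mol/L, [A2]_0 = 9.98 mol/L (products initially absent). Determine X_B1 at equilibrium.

Let X = conversion of B1; extent ξ = 2.97·X mol/L.
Concentrations: [B1] = 2.97 − 2.97X; [A2] = 9.98 − 5.94X; [B2] = 2.97X.
K = [B2] / ([B1] [A2]^2).
Solving K = 0.0154 for X ∈ (0,1): X = 0.451.

X = 0.451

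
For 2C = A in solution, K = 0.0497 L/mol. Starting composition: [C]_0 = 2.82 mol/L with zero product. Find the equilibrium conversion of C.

X = 0.186

Let X = conversion of C; extent ξ = 2.82X/2 mol/L.
Concentrations: [C] = 2.82 − 2.82X; [A] = 1.41X.
K = [A] / ([C]^2).
This equals 0.0497 at X = 0.186 (the root in 0 < X < 1).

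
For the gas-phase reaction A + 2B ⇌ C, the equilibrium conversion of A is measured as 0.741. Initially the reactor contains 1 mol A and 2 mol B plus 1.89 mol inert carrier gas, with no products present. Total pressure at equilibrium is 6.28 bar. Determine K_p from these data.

K_p = 3.14 bar^-2

Let X = conversion of A (basis 1 mol A); extent of reaction ξ = X.
At extent ξ: n_A = 1 − X; n_B = 2 − 2X; n_C = X; n_I = 1.89 (inert).
Total moles n_T = 4.89 − 2X.
At X = 0.741: n_A = 0.259, n_B = 0.518, n_C = 0.741, n_T = 3.41.
p_i = (n_i/n_T)·P. K_p = p_C / (p_A p_B^2) = 3.14 bar^-2.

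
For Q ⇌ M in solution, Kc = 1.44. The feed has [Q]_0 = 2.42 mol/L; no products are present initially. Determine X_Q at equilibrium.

Let X = conversion of Q; extent ξ = 2.42·X mol/L.
Concentrations: [Q] = 2.42 − 2.42X; [M] = 2.42X.
Kc = [M] / ([Q]).
Equating to 1.44: the physical root is X = 0.590.

X = 0.590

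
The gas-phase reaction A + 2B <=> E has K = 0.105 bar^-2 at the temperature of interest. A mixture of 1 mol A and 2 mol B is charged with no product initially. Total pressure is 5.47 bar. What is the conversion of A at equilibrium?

X = 0.459

Take 1 mol A as basis and let X be its fractional conversion, so ξ = X.
Species balance: n_A = 1 − X; n_B = 2 − 2X; n_E = X.
Summing: n_T = 3 − 2X.
Mole fractions y_i = n_i/n_T; K = p_E / (p_A p_B^2) with p_i = y_i·P.
Substituting and setting equal to 0.105 bar^-2 gives a polynomial in X; the root in (0,1) is X = 0.459.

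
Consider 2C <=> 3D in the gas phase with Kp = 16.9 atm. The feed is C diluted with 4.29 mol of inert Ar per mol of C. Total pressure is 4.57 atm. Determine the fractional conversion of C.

X = 0.743

Let X = conversion of C (basis 1 mol C); extent of reaction ξ = 0.5X.
At extent ξ: n_C = 1 − X; n_D = 1.5X; n_I = 4.29 (inert).
Summing: n_T = 5.29 + 0.5X.
Mole fractions y_i = n_i/n_T; Kp = p_D^3 / (p_C^2) with p_i = y_i·P.
Substituting and setting equal to 16.9 atm gives a polynomial in X; the root in (0,1) is X = 0.743.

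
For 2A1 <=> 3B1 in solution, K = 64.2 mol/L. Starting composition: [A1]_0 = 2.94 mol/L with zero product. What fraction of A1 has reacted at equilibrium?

Let X = conversion of A1; extent ξ = 2.94X/2 mol/L.
Concentrations: [A1] = 2.94 − 2.94X; [B1] = 4.41X.
K = [B1]^3 / ([A1]^2).
Setting equal to 64.2 and solving for X on (0,1) gives X = 0.746.

X = 0.746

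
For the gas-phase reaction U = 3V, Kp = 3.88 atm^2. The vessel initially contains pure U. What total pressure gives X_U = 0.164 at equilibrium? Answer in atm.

P = 6.93 atm

Basis: 1 mol U initially; let X = conversion of U. Extent ξ = X.
At extent ξ: n_U = 1 − X; n_V = 3X.
Total moles n_T = 1 + 2X.
Kp = p_V^3 / (p_U) with p_i = (n_i/n_T)·P.
At X = 0.164: the mole-fraction product g(X) = Π y_i^ν_i = 0.08078. Since Kp = g(X)·P^{2}, P = (Kp/g)^(1/2) = (3.88/0.08078)^(1/2) = 6.93 atm.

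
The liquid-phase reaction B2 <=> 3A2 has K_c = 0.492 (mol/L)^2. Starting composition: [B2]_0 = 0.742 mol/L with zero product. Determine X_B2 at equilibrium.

X = 0.287

Let X = conversion of B2; extent ξ = 0.742·X mol/L.
Concentrations: [B2] = 0.742 − 0.742X; [A2] = 2.23X.
K_c = [A2]^3 / ([B2]).
Solving K_c = 0.492 for X ∈ (0,1): X = 0.287.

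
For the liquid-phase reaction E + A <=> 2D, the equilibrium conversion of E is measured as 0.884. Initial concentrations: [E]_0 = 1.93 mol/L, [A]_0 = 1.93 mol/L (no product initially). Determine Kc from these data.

Let X = conversion of E.
Concentrations: [E] = 1.93 − 1.93X; [A] = 1.93 − 1.93X; [D] = 3.86X.
At X = 0.884: [E] = 0.224, [A] = 0.224, [D] = 3.41.
Kc = [D]^2 / ([E] [A]) = 232.

Kc = 232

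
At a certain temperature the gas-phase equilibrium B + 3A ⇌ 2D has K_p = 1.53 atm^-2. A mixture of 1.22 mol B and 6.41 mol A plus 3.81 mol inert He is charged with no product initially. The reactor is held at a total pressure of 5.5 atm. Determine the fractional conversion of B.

X = 0.831

Take 1.22 mol B as basis and let X be its fractional conversion, so ξ = 1.22X.
At extent ξ: n_B = 1.22 − 1.22X; n_A = 6.41 − 3.66X; n_D = 2.44X; n_I = 3.81 (inert).
Summing: n_T = 11.4 − 2.44X.
Mole fractions y_i = n_i/n_T; K_p = p_D^2 / (p_B p_A^3) with p_i = y_i·P.
Equating to 1.53 atm^-2 and solving on 0 < X < 1: X = 0.831.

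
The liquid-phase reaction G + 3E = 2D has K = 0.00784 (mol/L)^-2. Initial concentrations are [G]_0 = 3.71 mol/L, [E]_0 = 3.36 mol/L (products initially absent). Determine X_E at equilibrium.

X = 0.276

Let X = conversion of E; extent ξ = 3.36X/3 mol/L.
Concentrations: [G] = 3.71 − 1.12X; [E] = 3.36 − 3.36X; [D] = 2.24X.
K = [D]^2 / ([G] [E]^3).
This equals 0.00784 at X = 0.276 (the root in 0 < X < 1).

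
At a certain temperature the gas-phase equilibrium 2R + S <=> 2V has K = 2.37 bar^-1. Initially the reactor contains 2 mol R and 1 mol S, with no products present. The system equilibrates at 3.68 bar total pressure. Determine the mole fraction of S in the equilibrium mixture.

Basis: 2 mol R initially; let X = conversion of R. Extent ξ = X.
At extent ξ: n_R = 2 − 2X; n_S = 1 − X; n_V = 2X.
Total moles n_T = 3 − X.
y_i = n_i/n_T, p_i = y_i·P. K = p_V^2 / (p_R^2 p_S).
This yields a degree-3 equation in X; solving on (0,1), X = 0.557.
Then n_S = 0.443, n_T = 2.44, so y_S = 0.181.

y_S = 0.181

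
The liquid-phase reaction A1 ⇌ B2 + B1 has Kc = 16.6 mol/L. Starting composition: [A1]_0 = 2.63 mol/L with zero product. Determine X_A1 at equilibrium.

X = 0.878

Let X = conversion of A1; extent ξ = 2.63·X mol/L.
Concentrations: [A1] = 2.63 − 2.63X; [B2] = 2.63X; [B1] = 2.63X.
Kc = [B2] [B1] / ([A1]).
Equating to 16.6 mol/L: the physical root is X = 0.878.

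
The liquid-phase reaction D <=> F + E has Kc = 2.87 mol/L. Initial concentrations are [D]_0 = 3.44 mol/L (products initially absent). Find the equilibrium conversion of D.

Let X = conversion of D; extent ξ = 3.44·X mol/L.
Concentrations: [D] = 3.44 − 3.44X; [F] = 3.44X; [E] = 3.44X.
Kc = [F] [E] / ([D]).
Solving Kc = 2.87 for X ∈ (0,1): X = 0.587.

X = 0.587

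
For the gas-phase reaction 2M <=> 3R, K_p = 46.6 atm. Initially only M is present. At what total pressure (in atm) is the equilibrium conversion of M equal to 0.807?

Let X = conversion of M (basis 1 mol M); extent of reaction ξ = 0.5X.
Mole table: n_M = 1 − X; n_R = 1.5X.
Total moles n_T = 1 + 0.5X.
K_p = p_R^3 / (p_M^2) with p_i = (n_i/n_T)·P.
At X = 0.807: the mole-fraction product g(X) = Π y_i^ν_i = 33.93. Since K_p = g(X)·P^{1}, P = (K_p/g)^(1/1) = (46.6/33.93)^(1/1) = 1.37 atm.

P = 1.37 atm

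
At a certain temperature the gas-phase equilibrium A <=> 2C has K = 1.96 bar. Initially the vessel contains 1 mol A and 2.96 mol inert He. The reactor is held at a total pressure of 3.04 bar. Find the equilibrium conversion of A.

X = 0.564

Let X = conversion of A (basis 1 mol A); extent of reaction ξ = X.
Mole table: n_A = 1 − X; n_C = 2X; n_I = 2.96 (inert).
n_T = Σnᵢ = 3.96 + X.
With p_i = (n_i/n_T)P, K = p_C^2 / (p_A).
Substituting and setting equal to 1.96 bar gives a polynomial in X; the root in (0,1) is X = 0.564.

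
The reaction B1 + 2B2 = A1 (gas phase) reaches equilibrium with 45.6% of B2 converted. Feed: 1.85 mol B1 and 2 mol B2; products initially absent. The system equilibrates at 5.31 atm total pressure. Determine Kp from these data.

Take 2 mol B2 as basis and let X be its fractional conversion, so ξ = X.
Moles: n_B1 = 1.85 − X; n_B2 = 2 − 2X; n_A1 = X.
Total moles n_T = 3.85 − 2X.
At X = 0.456: n_B1 = 1.39, n_B2 = 1.09, n_A1 = 0.456, n_T = 2.94.
p_i = (n_i/n_T)·P. Kp = p_A1 / (p_B1 p_B2^2) = 0.0846 atm^-2.

Kp = 0.0846 atm^-2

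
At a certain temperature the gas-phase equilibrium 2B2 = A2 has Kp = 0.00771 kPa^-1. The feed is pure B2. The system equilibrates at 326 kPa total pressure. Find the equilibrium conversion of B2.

Take 1 mol B2 as basis and let X be its fractional conversion, so ξ = 0.5X.
Mole table: n_B2 = 1 − X; n_A2 = 0.5X.
n_T = Σnᵢ = 1 − 0.5X.
y_i = n_i/n_T, p_i = y_i·P. Kp = p_A2 / (p_B2^2).
Equating to 0.00771 kPa^-1 and solving on 0 < X < 1: X = 0.699.

X = 0.699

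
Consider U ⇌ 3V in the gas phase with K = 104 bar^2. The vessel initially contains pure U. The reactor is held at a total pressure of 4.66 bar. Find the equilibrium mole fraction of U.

Basis: 1 mol U initially; let X = conversion of U. Extent ξ = X.
At extent ξ: n_U = 1 − X; n_V = 3X.
Total moles n_T = 1 + 2X.
With p_i = (n_i/n_T)P, K = p_V^3 / (p_U).
Setting this equal to 104 bar^2 and taking the physical root (0 < X < 1) gives X = 0.681.
Then n_U = 0.319, n_T = 2.36, so y_U = 0.135.

y_U = 0.135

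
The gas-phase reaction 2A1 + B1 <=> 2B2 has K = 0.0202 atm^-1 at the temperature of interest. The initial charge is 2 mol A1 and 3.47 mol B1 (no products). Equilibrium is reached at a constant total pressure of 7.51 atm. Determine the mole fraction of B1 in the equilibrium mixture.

Take 2 mol A1 as basis and let X be its fractional conversion, so ξ = X.
Mole table: n_A1 = 2 − 2X; n_B1 = 3.47 − X; n_B2 = 2X.
Summing: n_T = 5.47 − X.
With p_i = (n_i/n_T)P, K = p_B2^2 / (p_A1^2 p_B1).
Equating to 0.0202 atm^-1 and solving on 0 < X < 1: X = 0.234.
Then n_B1 = 3.24, n_T = 5.24, so y_B1 = 0.618.

y_B1 = 0.618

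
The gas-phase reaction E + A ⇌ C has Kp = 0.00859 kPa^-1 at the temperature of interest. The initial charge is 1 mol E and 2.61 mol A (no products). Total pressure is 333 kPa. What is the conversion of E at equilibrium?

Take 1 mol E as basis and let X be its fractional conversion, so ξ = X.
Moles: n_E = 1 − X; n_A = 2.61 − X; n_C = X.
Summing: n_T = 3.61 − X.
With p_i = (n_i/n_T)P, Kp = p_C / (p_E p_A).
Setting this equal to 0.00859 kPa^-1 and taking the physical root (0 < X < 1) gives X = 0.654.

X = 0.654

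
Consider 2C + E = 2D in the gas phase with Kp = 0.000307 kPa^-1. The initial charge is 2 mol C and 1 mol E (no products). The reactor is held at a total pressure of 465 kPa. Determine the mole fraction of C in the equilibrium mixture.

y_C = 0.587

Take 2 mol C as basis and let X be its fractional conversion, so ξ = X.
Mole table: n_C = 2 − 2X; n_E = 1 − X; n_D = 2X.
n_T = Σnᵢ = 3 − X.
Mole fractions y_i = n_i/n_T; Kp = p_D^2 / (p_C^2 p_E) with p_i = y_i·P.
Equating to 0.000307 kPa^-1 and solving on 0 < X < 1: X = 0.170.
Then n_C = 1.66, n_T = 2.83, so y_C = 0.587.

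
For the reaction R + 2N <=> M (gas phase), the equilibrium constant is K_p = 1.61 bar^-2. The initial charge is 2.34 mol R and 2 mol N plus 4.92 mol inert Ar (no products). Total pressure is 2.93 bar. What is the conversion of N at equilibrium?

X = 0.451

Basis: 2 mol N initially; let X = conversion of N. Extent ξ = X.
Species balance: n_R = 2.34 − X; n_N = 2 − 2X; n_M = X; n_I = 4.92 (inert).
Summing: n_T = 9.26 − 2X.
y_i = n_i/n_T, p_i = y_i·P. K_p = p_M / (p_R p_N^2).
Equating to 1.61 bar^-2 and solving on 0 < X < 1: X = 0.451.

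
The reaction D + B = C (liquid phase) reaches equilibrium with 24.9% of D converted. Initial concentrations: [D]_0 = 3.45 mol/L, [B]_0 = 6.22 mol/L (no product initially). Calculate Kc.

Let X = conversion of D.
Concentrations: [D] = 3.45 − 3.45X; [B] = 6.22 − 3.45X; [C] = 3.45X.
At X = 0.249: [D] = 2.59, [B] = 5.36, [C] = 0.859.
Kc = [C] / ([D] [B]) = 0.0618 L/mol.

Kc = 0.0618 L/mol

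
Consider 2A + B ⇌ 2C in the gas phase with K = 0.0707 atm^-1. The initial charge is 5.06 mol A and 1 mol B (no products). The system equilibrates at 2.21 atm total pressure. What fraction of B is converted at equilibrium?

Let X = conversion of B (basis 1 mol B); extent of reaction ξ = X.
Mole table: n_A = 5.06 − 2X; n_B = 1 − X; n_C = 2X.
n_T = Σnᵢ = 6.06 − X.
Mole fractions y_i = n_i/n_T; K = p_C^2 / (p_A^2 p_B) with p_i = y_i·P.
Substituting and setting equal to 0.0707 atm^-1 gives a polynomial in X; the root in (0,1) is X = 0.305.

X = 0.305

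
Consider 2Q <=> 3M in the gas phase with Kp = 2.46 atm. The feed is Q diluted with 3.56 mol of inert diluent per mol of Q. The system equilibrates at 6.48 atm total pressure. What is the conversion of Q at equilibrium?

X = 0.508

Basis: 1 mol Q initially; let X = conversion of Q. Extent ξ = 0.5X.
Moles: n_Q = 1 − X; n_M = 1.5X; n_I = 3.56 (inert).
Total moles n_T = 4.56 + 0.5X.
With p_i = (n_i/n_T)P, Kp = p_M^3 / (p_Q^2).
Equating to 2.46 atm and solving on 0 < X < 1: X = 0.508.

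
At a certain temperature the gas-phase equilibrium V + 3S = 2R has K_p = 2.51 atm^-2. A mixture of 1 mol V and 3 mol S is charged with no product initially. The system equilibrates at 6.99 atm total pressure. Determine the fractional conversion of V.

Basis: 1 mol V initially; let X = conversion of V. Extent ξ = X.
At extent ξ: n_V = 1 − X; n_S = 3 − 3X; n_R = 2X.
Total moles n_T = 4 − 2X.
With p_i = (n_i/n_T)P, K_p = p_R^2 / (p_V p_S^3).
This yields a degree-4 equation in X; solving on (0,1), X = 0.745.

X = 0.745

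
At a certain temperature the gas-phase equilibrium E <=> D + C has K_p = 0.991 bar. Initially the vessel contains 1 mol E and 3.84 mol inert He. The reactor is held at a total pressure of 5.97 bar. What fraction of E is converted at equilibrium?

Let X = conversion of E (basis 1 mol E); extent of reaction ξ = X.
Species balance: n_E = 1 − X; n_D = X; n_C = X; n_I = 3.84 (inert).
Total moles n_T = 4.84 + X.
With p_i = (n_i/n_T)P, K_p = p_D p_C / (p_E).
Substituting and setting equal to 0.991 bar gives a polynomial in X; the root in (0,1) is X = 0.601.

X = 0.601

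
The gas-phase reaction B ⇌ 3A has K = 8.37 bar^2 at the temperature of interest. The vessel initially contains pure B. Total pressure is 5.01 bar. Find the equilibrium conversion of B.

Let X = conversion of B (basis 1 mol B); extent of reaction ξ = X.
Species balance: n_B = 1 − X; n_A = 3X.
Summing: n_T = 1 + 2X.
y_i = n_i/n_T, p_i = y_i·P. K = p_A^3 / (p_B).
This yields a degree-3 equation in X; solving on (0,1), X = 0.279.

X = 0.279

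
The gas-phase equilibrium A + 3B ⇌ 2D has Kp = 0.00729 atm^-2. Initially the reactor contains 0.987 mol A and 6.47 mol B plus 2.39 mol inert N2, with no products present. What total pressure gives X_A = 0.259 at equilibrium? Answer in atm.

P = 4.8 atm

Let X = conversion of A (basis 0.987 mol A); extent of reaction ξ = 0.987X.
Species balance: n_A = 0.987 − 0.987X; n_B = 6.47 − 2.96X; n_D = 1.97X; n_I = 2.39 (inert).
Summing: n_T = 9.85 − 1.97X.
Kp = p_D^2 / (p_A p_B^3) with p_i = (n_i/n_T)·P.
At X = 0.259: the mole-fraction product g(X) = Π y_i^ν_i = 0.1679. Since Kp = g(X)·P^{-2}, P = (g/Kp)^(1/2) = (0.1679/0.00729)^(1/2) = 4.8 atm.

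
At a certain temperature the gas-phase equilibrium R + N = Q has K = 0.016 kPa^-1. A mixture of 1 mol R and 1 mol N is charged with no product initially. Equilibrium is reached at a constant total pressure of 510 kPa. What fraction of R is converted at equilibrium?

X = 0.670

Let X = conversion of R (basis 1 mol R); extent of reaction ξ = X.
Moles: n_R = 1 − X; n_N = 1 − X; n_Q = X.
Summing: n_T = 2 − X.
Mole fractions y_i = n_i/n_T; K = p_Q / (p_R p_N) with p_i = y_i·P.
Setting this equal to 0.016 kPa^-1 and taking the physical root (0 < X < 1) gives X = 0.670.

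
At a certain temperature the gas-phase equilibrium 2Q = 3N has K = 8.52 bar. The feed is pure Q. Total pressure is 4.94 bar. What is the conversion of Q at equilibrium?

Basis: 1 mol Q initially; let X = conversion of Q. Extent ξ = 0.5X.
Mole table: n_Q = 1 − X; n_N = 1.5X.
n_T = Σnᵢ = 1 + 0.5X.
With p_i = (n_i/n_T)P, K = p_N^3 / (p_Q^2).
Substituting and setting equal to 8.52 bar gives a polynomial in X; the root in (0,1) is X = 0.526.

X = 0.526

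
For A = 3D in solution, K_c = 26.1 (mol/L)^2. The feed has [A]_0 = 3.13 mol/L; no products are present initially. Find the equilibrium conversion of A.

X = 0.392

Let X = conversion of A; extent ξ = 3.13·X mol/L.
Concentrations: [A] = 3.13 − 3.13X; [D] = 9.39X.
K_c = [D]^3 / ([A]).
Setting equal to 26.1 and solving for X on (0,1) gives X = 0.392.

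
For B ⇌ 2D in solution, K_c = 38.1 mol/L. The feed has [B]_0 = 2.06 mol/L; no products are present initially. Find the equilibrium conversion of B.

Let X = conversion of B; extent ξ = 2.06·X mol/L.
Concentrations: [B] = 2.06 − 2.06X; [D] = 4.12X.
K_c = [D]^2 / ([B]).
Solving K_c = 38.1 for X ∈ (0,1): X = 0.845.

X = 0.845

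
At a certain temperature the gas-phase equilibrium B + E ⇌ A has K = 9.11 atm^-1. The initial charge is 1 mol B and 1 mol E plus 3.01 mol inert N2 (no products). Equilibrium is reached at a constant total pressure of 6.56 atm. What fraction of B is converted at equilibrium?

Let X = conversion of B (basis 1 mol B); extent of reaction ξ = X.
Species balance: n_B = 1 − X; n_E = 1 − X; n_A = X; n_I = 3.01 (inert).
n_T = Σnᵢ = 5.01 − X.
Mole fractions y_i = n_i/n_T; K = p_A / (p_B p_E) with p_i = y_i·P.
Setting this equal to 9.11 atm^-1 and taking the physical root (0 < X < 1) gives X = 0.767.

X = 0.767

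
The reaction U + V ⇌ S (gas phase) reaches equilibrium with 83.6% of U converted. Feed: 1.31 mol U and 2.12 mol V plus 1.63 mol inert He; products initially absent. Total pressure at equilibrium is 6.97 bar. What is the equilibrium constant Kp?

Kp = 2.83 bar^-1

Let X = conversion of U (basis 1.31 mol U); extent of reaction ξ = 1.31X.
Species balance: n_U = 1.31 − 1.31X; n_V = 2.12 − 1.31X; n_S = 1.31X; n_I = 1.63 (inert).
Total moles n_T = 5.06 − 1.31X.
At X = 0.836: n_U = 0.215, n_V = 1.02, n_S = 1.1, n_T = 3.96.
p_i = (n_i/n_T)·P. Kp = p_S / (p_U p_V) = 2.83 bar^-1.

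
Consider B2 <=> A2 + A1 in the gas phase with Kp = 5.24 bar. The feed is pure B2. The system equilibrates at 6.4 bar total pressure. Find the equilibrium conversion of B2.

X = 0.671

Let X = conversion of B2 (basis 1 mol B2); extent of reaction ξ = X.
At extent ξ: n_B2 = 1 − X; n_A2 = X; n_A1 = X.
n_T = Σnᵢ = 1 + X.
y_i = n_i/n_T, p_i = y_i·P. Kp = p_A2 p_A1 / (p_B2).
This yields a degree-2 equation in X; solving on (0,1), X = 0.671.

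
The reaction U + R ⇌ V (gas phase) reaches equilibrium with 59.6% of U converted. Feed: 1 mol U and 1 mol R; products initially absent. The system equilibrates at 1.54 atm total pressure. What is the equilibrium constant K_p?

K_p = 3.33 atm^-1

Basis: 1 mol U initially; let X = conversion of U. Extent ξ = X.
Mole table: n_U = 1 − X; n_R = 1 − X; n_V = X.
n_T = Σnᵢ = 2 − X.
At X = 0.596: n_U = 0.404, n_R = 0.404, n_V = 0.596, n_T = 1.4.
p_i = (n_i/n_T)·P. K_p = p_V / (p_U p_R) = 3.33 atm^-1.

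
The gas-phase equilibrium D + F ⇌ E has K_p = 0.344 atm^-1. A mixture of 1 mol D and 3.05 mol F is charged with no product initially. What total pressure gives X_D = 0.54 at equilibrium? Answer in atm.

P = 4.77 atm

Basis: 1 mol D initially; let X = conversion of D. Extent ξ = X.
Moles: n_D = 1 − X; n_F = 3.05 − X; n_E = X.
Summing: n_T = 4.05 − X.
K_p = p_E / (p_D p_F) with p_i = (n_i/n_T)·P.
At X = 0.54: the mole-fraction product g(X) = Π y_i^ν_i = 1.642. Since K_p = g(X)·P^{-1}, P = (g/K_p)^(1/1) = (1.642/0.344)^(1/1) = 4.77 atm.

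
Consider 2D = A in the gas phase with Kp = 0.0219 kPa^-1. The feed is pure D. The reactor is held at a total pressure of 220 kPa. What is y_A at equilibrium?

Basis: 1 mol D initially; let X = conversion of D. Extent ξ = 0.5X.
Species balance: n_D = 1 − X; n_A = 0.5X.
Total moles n_T = 1 − 0.5X.
With p_i = (n_i/n_T)P, Kp = p_A / (p_D^2).
Equating to 0.0219 kPa^-1 and solving on 0 < X < 1: X = 0.778.
Then n_A = 0.389, n_T = 0.611, so y_A = 0.637.

y_A = 0.637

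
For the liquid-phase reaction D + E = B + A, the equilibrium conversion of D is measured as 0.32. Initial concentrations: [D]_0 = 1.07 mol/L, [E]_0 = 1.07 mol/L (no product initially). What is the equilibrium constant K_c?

Let X = conversion of D.
Concentrations: [D] = 1.07 − 1.07X; [E] = 1.07 − 1.07X; [B] = 1.07X; [A] = 1.07X.
At X = 0.32: [D] = 0.728, [E] = 0.728, [B] = 0.342, [A] = 0.342.
K_c = [B] [A] / ([D] [E]) = 0.221.

K_c = 0.221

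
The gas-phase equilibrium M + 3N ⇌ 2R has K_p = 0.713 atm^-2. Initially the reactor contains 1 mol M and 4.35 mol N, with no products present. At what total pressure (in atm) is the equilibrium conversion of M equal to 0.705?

Basis: 1 mol M initially; let X = conversion of M. Extent ξ = X.
Mole table: n_M = 1 − X; n_N = 4.35 − 3X; n_R = 2X.
n_T = Σnᵢ = 5.35 − 2X.
K_p = p_R^2 / (p_M p_N^3) with p_i = (n_i/n_T)·P.
At X = 0.705: the mole-fraction product g(X) = Π y_i^ν_i = 9.371. Since K_p = g(X)·P^{-2}, P = (g/K_p)^(1/2) = (9.371/0.713)^(1/2) = 3.63 atm.

P = 3.63 atm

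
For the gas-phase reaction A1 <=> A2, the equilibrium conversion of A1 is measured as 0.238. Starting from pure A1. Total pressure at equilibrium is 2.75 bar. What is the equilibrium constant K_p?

K_p = 0.312

Take 1 mol A1 as basis and let X be its fractional conversion, so ξ = X.
Moles: n_A1 = 1 − X; n_A2 = X.
Total moles n_T = 1 (Δν = 0, constant).
At X = 0.238: n_A1 = 0.762, n_A2 = 0.238, n_T = 1.
p_i = (n_i/n_T)·P. K_p = p_A2 / (p_A1) = 0.312.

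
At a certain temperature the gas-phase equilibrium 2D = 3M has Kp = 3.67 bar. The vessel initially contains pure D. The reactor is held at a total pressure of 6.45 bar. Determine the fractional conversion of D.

X = 0.413

Basis: 1 mol D initially; let X = conversion of D. Extent ξ = 0.5X.
Moles: n_D = 1 − X; n_M = 1.5X.
n_T = Σnᵢ = 1 + 0.5X.
With p_i = (n_i/n_T)P, Kp = p_M^3 / (p_D^2).
This yields a degree-3 equation in X; solving on (0,1), X = 0.413.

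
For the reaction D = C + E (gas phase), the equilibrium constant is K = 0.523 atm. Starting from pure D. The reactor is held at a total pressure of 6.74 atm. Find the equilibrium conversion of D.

Basis: 1 mol D initially; let X = conversion of D. Extent ξ = X.
Species balance: n_D = 1 − X; n_C = X; n_E = X.
n_T = Σnᵢ = 1 + X.
With p_i = (n_i/n_T)P, K = p_C p_E / (p_D).
Equating to 0.523 atm and solving on 0 < X < 1: X = 0.268.

X = 0.268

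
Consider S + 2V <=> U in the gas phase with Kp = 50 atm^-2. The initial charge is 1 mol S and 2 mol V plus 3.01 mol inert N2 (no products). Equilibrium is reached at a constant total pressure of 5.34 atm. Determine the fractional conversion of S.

X = 0.859

Basis: 1 mol S initially; let X = conversion of S. Extent ξ = X.
Species balance: n_S = 1 − X; n_V = 2 − 2X; n_U = X; n_I = 3.01 (inert).
n_T = Σnᵢ = 6.01 − 2X.
With p_i = (n_i/n_T)P, Kp = p_U / (p_S p_V^2).
This yields a degree-3 equation in X; solving on (0,1), X = 0.859.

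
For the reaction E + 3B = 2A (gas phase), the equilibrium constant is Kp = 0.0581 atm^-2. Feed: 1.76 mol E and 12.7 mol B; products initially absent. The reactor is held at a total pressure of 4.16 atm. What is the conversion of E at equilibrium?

X = 0.585

Let X = conversion of E (basis 1.76 mol E); extent of reaction ξ = 1.76X.
Moles: n_E = 1.76 − 1.76X; n_B = 12.7 − 5.28X; n_A = 3.52X.
Summing: n_T = 14.5 − 3.52X.
Mole fractions y_i = n_i/n_T; Kp = p_A^2 / (p_E p_B^3) with p_i = y_i·P.
Substituting and setting equal to 0.0581 atm^-2 gives a polynomial in X; the root in (0,1) is X = 0.585.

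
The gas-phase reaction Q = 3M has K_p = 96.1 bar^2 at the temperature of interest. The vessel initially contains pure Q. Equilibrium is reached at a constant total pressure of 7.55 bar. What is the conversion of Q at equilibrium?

Take 1 mol Q as basis and let X be its fractional conversion, so ξ = X.
Species balance: n_Q = 1 − X; n_M = 3X.
Summing: n_T = 1 + 2X.
With p_i = (n_i/n_T)P, K_p = p_M^3 / (p_Q).
Equating to 96.1 bar^2 and solving on 0 < X < 1: X = 0.500.

X = 0.500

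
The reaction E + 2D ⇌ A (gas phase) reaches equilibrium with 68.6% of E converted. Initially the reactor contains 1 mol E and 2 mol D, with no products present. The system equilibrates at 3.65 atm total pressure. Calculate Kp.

Kp = 1.1 atm^-2

Basis: 1 mol E initially; let X = conversion of E. Extent ξ = X.
At extent ξ: n_E = 1 − X; n_D = 2 − 2X; n_A = X.
n_T = Σnᵢ = 3 − 2X.
At X = 0.686: n_E = 0.314, n_D = 0.628, n_A = 0.686, n_T = 1.63.
p_i = (n_i/n_T)·P. Kp = p_A / (p_E p_D^2) = 1.1 atm^-2.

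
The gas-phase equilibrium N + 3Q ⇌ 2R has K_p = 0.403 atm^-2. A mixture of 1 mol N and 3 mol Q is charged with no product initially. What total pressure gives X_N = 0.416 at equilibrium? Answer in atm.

P = 2.34 atm

Take 1 mol N as basis and let X be its fractional conversion, so ξ = X.
Moles: n_N = 1 − X; n_Q = 3 − 3X; n_R = 2X.
Summing: n_T = 4 − 2X.
K_p = p_R^2 / (p_N p_Q^3) with p_i = (n_i/n_T)·P.
At X = 0.416: the mole-fraction product g(X) = Π y_i^ν_i = 2.212. Since K_p = g(X)·P^{-2}, P = (g/K_p)^(1/2) = (2.212/0.403)^(1/2) = 2.34 atm.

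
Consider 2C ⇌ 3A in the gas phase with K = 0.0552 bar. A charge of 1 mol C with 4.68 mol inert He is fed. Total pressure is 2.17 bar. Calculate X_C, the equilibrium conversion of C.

Basis: 1 mol C initially; let X = conversion of C. Extent ξ = 0.5X.
Mole table: n_C = 1 − X; n_A = 1.5X; n_I = 4.68 (inert).
Total moles n_T = 5.68 + 0.5X.
y_i = n_i/n_T, p_i = y_i·P. K = p_A^3 / (p_C^2).
Equating to 0.0552 bar and solving on 0 < X < 1: X = 0.283.

X = 0.283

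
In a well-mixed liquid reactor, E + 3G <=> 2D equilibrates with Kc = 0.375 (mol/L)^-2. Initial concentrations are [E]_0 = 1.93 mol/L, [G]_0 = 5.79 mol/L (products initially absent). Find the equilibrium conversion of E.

Let X = conversion of E; extent ξ = 1.93·X mol/L.
Concentrations: [E] = 1.93 − 1.93X; [G] = 5.79 − 5.79X; [D] = 3.86X.
Kc = [D]^2 / ([E] [G]^3).
Solving Kc = 0.375 for X ∈ (0,1): X = 0.569.

X = 0.569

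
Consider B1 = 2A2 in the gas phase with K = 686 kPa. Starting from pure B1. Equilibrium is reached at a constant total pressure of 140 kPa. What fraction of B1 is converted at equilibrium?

Basis: 1 mol B1 initially; let X = conversion of B1. Extent ξ = X.
Mole table: n_B1 = 1 − X; n_A2 = 2X.
Total moles n_T = 1 + X.
Mole fractions y_i = n_i/n_T; K = p_A2^2 / (p_B1) with p_i = y_i·P.
This yields a degree-2 equation in X; solving on (0,1), X = 0.742.

X = 0.742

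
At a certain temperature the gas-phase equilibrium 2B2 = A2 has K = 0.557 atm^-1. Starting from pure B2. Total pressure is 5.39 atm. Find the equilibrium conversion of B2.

X = 0.723

Basis: 1 mol B2 initially; let X = conversion of B2. Extent ξ = 0.5X.
Species balance: n_B2 = 1 − X; n_A2 = 0.5X.
Total moles n_T = 1 − 0.5X.
y_i = n_i/n_T, p_i = y_i·P. K = p_A2 / (p_B2^2).
Substituting and setting equal to 0.557 atm^-1 gives a polynomial in X; the root in (0,1) is X = 0.723.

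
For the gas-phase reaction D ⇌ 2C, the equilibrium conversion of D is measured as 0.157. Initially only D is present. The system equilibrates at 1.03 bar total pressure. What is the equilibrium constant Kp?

Basis: 1 mol D initially; let X = conversion of D. Extent ξ = X.
Mole table: n_D = 1 − X; n_C = 2X.
Total moles n_T = 1 + X.
At X = 0.157: n_D = 0.843, n_C = 0.314, n_T = 1.16.
p_i = (n_i/n_T)·P. Kp = p_C^2 / (p_D) = 0.104 bar.

Kp = 0.104 bar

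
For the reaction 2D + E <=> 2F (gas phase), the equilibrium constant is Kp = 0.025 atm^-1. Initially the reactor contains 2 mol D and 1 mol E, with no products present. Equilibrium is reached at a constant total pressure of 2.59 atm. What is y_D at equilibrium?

Let X = conversion of D (basis 2 mol D); extent of reaction ξ = X.
Moles: n_D = 2 − 2X; n_E = 1 − X; n_F = 2X.
Summing: n_T = 3 − X.
With p_i = (n_i/n_T)P, Kp = p_F^2 / (p_D^2 p_E).
Substituting and setting equal to 0.025 atm^-1 gives a polynomial in X; the root in (0,1) is X = 0.123.
Then n_D = 1.75, n_T = 2.88, so y_D = 0.610.

y_D = 0.610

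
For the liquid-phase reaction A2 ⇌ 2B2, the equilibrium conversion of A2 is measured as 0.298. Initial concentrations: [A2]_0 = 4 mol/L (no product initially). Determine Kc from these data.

Let X = conversion of A2.
Concentrations: [A2] = 4 − 4X; [B2] = 8X.
At X = 0.298: [A2] = 2.81, [B2] = 2.38.
Kc = [B2]^2 / ([A2]) = 2.02 mol/L.

Kc = 2.02 mol/L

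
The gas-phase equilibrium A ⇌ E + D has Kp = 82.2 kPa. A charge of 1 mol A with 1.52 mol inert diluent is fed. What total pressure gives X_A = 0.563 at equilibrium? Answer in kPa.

Basis: 1 mol A initially; let X = conversion of A. Extent ξ = X.
Moles: n_A = 1 − X; n_E = X; n_D = X; n_I = 1.52 (inert).
Total moles n_T = 2.52 + X.
Kp = p_E p_D / (p_A) with p_i = (n_i/n_T)·P.
At X = 0.563: the mole-fraction product g(X) = Π y_i^ν_i = 0.2353. Since Kp = g(X)·P^{1}, P = (Kp/g)^(1/1) = (82.2/0.2353)^(1/1) = 349 kPa.

P = 349 kPa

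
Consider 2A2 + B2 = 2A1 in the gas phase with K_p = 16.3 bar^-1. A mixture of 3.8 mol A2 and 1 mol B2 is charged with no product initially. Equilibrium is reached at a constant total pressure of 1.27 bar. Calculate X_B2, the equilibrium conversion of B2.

Basis: 1 mol B2 initially; let X = conversion of B2. Extent ξ = X.
Mole table: n_A2 = 3.8 − 2X; n_B2 = 1 − X; n_A1 = 2X.
Summing: n_T = 4.8 − X.
With p_i = (n_i/n_T)P, K_p = p_A1^2 / (p_A2^2 p_B2).
Equating to 16.3 bar^-1 and solving on 0 < X < 1: X = 0.866.

X = 0.866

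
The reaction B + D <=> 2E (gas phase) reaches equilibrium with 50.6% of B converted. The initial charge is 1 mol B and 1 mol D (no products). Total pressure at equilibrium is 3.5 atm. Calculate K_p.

K_p = 4.2

Let X = conversion of B (basis 1 mol B); extent of reaction ξ = X.
At extent ξ: n_B = 1 − X; n_D = 1 − X; n_E = 2X.
Total moles n_T = 2 (Δν = 0, constant).
At X = 0.506: n_B = 0.494, n_D = 0.494, n_E = 1.01, n_T = 2.
p_i = (n_i/n_T)·P. K_p = p_E^2 / (p_B p_D) = 4.2.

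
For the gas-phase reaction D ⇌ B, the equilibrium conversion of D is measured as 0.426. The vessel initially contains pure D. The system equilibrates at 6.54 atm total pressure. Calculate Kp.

Take 1 mol D as basis and let X be its fractional conversion, so ξ = X.
Mole table: n_D = 1 − X; n_B = X.
Total moles n_T = 1 (Δν = 0, constant).
At X = 0.426: n_D = 0.574, n_B = 0.426, n_T = 1.
p_i = (n_i/n_T)·P. Kp = p_B / (p_D) = 0.742.

Kp = 0.742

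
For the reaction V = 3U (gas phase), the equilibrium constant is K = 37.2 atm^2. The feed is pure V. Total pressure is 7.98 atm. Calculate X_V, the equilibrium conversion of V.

X = 0.343

Basis: 1 mol V initially; let X = conversion of V. Extent ξ = X.
Species balance: n_V = 1 − X; n_U = 3X.
n_T = Σnᵢ = 1 + 2X.
y_i = n_i/n_T, p_i = y_i·P. K = p_U^3 / (p_V).
This yields a degree-3 equation in X; solving on (0,1), X = 0.343.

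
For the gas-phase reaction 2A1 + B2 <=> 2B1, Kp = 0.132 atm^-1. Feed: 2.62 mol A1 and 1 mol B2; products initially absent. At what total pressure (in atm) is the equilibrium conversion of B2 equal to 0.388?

Basis: 1 mol B2 initially; let X = conversion of B2. Extent ξ = X.
Moles: n_A1 = 2.62 − 2X; n_B2 = 1 − X; n_B1 = 2X.
n_T = Σnᵢ = 3.62 − X.
Kp = p_B1^2 / (p_A1^2 p_B2) with p_i = (n_i/n_T)·P.
At X = 0.388: the mole-fraction product g(X) = Π y_i^ν_i = 0.9352. Since Kp = g(X)·P^{-1}, P = (g/Kp)^(1/1) = (0.9352/0.132)^(1/1) = 7.09 atm.

P = 7.09 atm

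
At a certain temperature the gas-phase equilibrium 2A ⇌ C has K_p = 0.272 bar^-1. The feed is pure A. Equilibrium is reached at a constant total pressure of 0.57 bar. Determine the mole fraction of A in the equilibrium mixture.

Let X = conversion of A (basis 1 mol A); extent of reaction ξ = 0.5X.
At extent ξ: n_A = 1 − X; n_C = 0.5X.
n_T = Σnᵢ = 1 − 0.5X.
Mole fractions y_i = n_i/n_T; K_p = p_C / (p_A^2) with p_i = y_i·P.
Equating to 0.272 bar^-1 and solving on 0 < X < 1: X = 0.214.
Then n_A = 0.786, n_T = 0.893, so y_A = 0.880.

y_A = 0.880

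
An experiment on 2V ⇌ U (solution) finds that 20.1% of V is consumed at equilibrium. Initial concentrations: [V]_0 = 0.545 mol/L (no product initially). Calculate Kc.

Let X = conversion of V.
Concentrations: [V] = 0.545 − 0.545X; [U] = 0.273X.
At X = 0.201: [V] = 0.435, [U] = 0.0548.
Kc = [U] / ([V]^2) = 0.289 L/mol.

Kc = 0.289 L/mol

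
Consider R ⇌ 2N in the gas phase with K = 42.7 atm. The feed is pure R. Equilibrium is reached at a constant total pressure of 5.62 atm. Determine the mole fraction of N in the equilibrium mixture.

y_N = 0.895

Take 1 mol R as basis and let X be its fractional conversion, so ξ = X.
At extent ξ: n_R = 1 − X; n_N = 2X.
Summing: n_T = 1 + X.
With p_i = (n_i/n_T)P, K = p_N^2 / (p_R).
Equating to 42.7 atm and solving on 0 < X < 1: X = 0.809.
Then n_N = 1.62, n_T = 1.81, so y_N = 0.895.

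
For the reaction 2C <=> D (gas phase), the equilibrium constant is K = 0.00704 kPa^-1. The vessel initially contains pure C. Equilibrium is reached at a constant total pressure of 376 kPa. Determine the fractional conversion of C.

Let X = conversion of C (basis 1 mol C); extent of reaction ξ = 0.5X.
Mole table: n_C = 1 − X; n_D = 0.5X.
Summing: n_T = 1 − 0.5X.
With p_i = (n_i/n_T)P, K = p_D / (p_C^2).
Setting this equal to 0.00704 kPa^-1 and taking the physical root (0 < X < 1) gives X = 0.706.

X = 0.706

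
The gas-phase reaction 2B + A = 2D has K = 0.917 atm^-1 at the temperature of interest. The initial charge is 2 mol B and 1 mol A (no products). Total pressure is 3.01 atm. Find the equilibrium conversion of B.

X = 0.438

Basis: 2 mol B initially; let X = conversion of B. Extent ξ = X.
At extent ξ: n_B = 2 − 2X; n_A = 1 − X; n_D = 2X.
n_T = Σnᵢ = 3 − X.
y_i = n_i/n_T, p_i = y_i·P. K = p_D^2 / (p_B^2 p_A).
Substituting and setting equal to 0.917 atm^-1 gives a polynomial in X; the root in (0,1) is X = 0.438.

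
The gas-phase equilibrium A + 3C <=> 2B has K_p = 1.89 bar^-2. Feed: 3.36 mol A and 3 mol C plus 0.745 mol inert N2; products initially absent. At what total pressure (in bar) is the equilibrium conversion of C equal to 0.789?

Take 3 mol C as basis and let X be its fractional conversion, so ξ = X.
Mole table: n_A = 3.36 − X; n_C = 3 − 3X; n_B = 2X; n_I = 0.745 (inert).
Summing: n_T = 7.1 − 2X.
K_p = p_B^2 / (p_A p_C^3) with p_i = (n_i/n_T)·P.
At X = 0.789: the mole-fraction product g(X) = Π y_i^ν_i = 116.6. Since K_p = g(X)·P^{-2}, P = (g/K_p)^(1/2) = (116.6/1.89)^(1/2) = 7.86 bar.

P = 7.86 bar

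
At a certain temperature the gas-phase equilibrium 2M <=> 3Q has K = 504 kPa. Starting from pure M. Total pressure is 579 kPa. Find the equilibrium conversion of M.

Take 1 mol M as basis and let X be its fractional conversion, so ξ = 0.5X.
Moles: n_M = 1 − X; n_Q = 1.5X.
Summing: n_T = 1 + 0.5X.
Mole fractions y_i = n_i/n_T; K = p_Q^3 / (p_M^2) with p_i = y_i·P.
Equating to 504 kPa and solving on 0 < X < 1: X = 0.455.

X = 0.455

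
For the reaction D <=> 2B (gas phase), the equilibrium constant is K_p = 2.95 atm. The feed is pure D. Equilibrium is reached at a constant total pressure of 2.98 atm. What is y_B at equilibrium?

y_B = 0.616

Let X = conversion of D (basis 1 mol D); extent of reaction ξ = X.
Species balance: n_D = 1 − X; n_B = 2X.
Total moles n_T = 1 + X.
With p_i = (n_i/n_T)P, K_p = p_B^2 / (p_D).
Setting this equal to 2.95 atm and taking the physical root (0 < X < 1) gives X = 0.445.
Then n_B = 0.891, n_T = 1.45, so y_B = 0.616.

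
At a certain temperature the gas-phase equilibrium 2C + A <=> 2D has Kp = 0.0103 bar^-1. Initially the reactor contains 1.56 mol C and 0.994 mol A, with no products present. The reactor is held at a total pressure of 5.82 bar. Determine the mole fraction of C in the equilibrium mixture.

Take 1.56 mol C as basis and let X be its fractional conversion, so ξ = 0.78X.
Mole table: n_C = 1.56 − 1.56X; n_A = 0.994 − 0.78X; n_D = 1.56X.
Summing: n_T = 2.55 − 0.78X.
Mole fractions y_i = n_i/n_T; Kp = p_D^2 / (p_C^2 p_A) with p_i = y_i·P.
Equating to 0.0103 bar^-1 and solving on 0 < X < 1: X = 0.129.
Then n_C = 1.36, n_T = 2.45, so y_C = 0.554.

y_C = 0.554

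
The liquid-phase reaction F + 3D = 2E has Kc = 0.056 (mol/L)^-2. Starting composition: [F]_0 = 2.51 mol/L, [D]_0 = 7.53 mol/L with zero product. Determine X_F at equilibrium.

Let X = conversion of F; extent ξ = 2.51·X mol/L.
Concentrations: [F] = 2.51 − 2.51X; [D] = 7.53 − 7.53X; [E] = 5.02X.
Kc = [E]^2 / ([F] [D]^3).
Setting equal to 0.056 and solving for X on (0,1) gives X = 0.456.

X = 0.456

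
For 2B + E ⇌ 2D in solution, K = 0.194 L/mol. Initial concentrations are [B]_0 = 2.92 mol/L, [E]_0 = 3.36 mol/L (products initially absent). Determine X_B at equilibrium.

X = 0.422

Let X = conversion of B; extent ξ = 2.92X/2 mol/L.
Concentrations: [B] = 2.92 − 2.92X; [E] = 3.36 − 1.46X; [D] = 2.92X.
K = [D]^2 / ([B]^2 [E]).
Equating to 0.194 L/mol: the physical root is X = 0.422.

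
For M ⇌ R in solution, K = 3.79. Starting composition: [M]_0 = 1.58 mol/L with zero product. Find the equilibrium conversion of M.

X = 0.791

Let X = conversion of M; extent ξ = 1.58·X mol/L.
Concentrations: [M] = 1.58 − 1.58X; [R] = 1.58X.
K = [R] / ([M]).
This equals 3.79 at X = 0.791 (the root in 0 < X < 1).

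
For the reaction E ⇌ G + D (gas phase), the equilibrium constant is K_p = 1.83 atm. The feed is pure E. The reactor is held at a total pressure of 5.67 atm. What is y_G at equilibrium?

Basis: 1 mol E initially; let X = conversion of E. Extent ξ = X.
Moles: n_E = 1 − X; n_G = X; n_D = X.
Summing: n_T = 1 + X.
With p_i = (n_i/n_T)P, K_p = p_G p_D / (p_E).
Equating to 1.83 atm and solving on 0 < X < 1: X = 0.494.
Then n_G = 0.494, n_T = 1.49, so y_G = 0.331.

y_G = 0.331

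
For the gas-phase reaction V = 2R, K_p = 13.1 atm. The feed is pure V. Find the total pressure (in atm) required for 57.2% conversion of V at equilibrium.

Let X = conversion of V (basis 1 mol V); extent of reaction ξ = X.
Mole table: n_V = 1 − X; n_R = 2X.
Total moles n_T = 1 + X.
K_p = p_R^2 / (p_V) with p_i = (n_i/n_T)·P.
At X = 0.572: the mole-fraction product g(X) = Π y_i^ν_i = 1.945. Since K_p = g(X)·P^{1}, P = (K_p/g)^(1/1) = (13.1/1.945)^(1/1) = 6.73 atm.

P = 6.73 atm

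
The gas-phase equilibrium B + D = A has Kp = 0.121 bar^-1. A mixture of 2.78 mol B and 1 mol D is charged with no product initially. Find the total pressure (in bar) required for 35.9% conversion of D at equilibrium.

P = 6.54 bar

Basis: 1 mol D initially; let X = conversion of D. Extent ξ = X.
Mole table: n_B = 2.78 − X; n_D = 1 − X; n_A = X.
Summing: n_T = 3.78 − X.
Kp = p_A / (p_B p_D) with p_i = (n_i/n_T)·P.
At X = 0.359: the mole-fraction product g(X) = Π y_i^ν_i = 0.7914. Since Kp = g(X)·P^{-1}, P = (g/Kp)^(1/1) = (0.7914/0.121)^(1/1) = 6.54 bar.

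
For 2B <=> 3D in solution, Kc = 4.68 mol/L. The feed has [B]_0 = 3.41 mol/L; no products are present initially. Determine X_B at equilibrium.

Let X = conversion of B; extent ξ = 3.41X/2 mol/L.
Concentrations: [B] = 3.41 − 3.41X; [D] = 5.12X.
Kc = [D]^3 / ([B]^2).
Setting equal to 4.68 and solving for X on (0,1) gives X = 0.479.

X = 0.479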